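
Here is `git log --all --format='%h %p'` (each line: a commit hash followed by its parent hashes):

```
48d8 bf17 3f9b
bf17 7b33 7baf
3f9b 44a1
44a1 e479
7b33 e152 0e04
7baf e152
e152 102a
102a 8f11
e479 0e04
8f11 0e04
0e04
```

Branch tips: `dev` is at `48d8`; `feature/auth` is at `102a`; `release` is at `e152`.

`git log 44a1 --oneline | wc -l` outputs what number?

Walking parent pointers from 44a1: reachable set = {0e04, 44a1, e479}.
That is 3 commits.

3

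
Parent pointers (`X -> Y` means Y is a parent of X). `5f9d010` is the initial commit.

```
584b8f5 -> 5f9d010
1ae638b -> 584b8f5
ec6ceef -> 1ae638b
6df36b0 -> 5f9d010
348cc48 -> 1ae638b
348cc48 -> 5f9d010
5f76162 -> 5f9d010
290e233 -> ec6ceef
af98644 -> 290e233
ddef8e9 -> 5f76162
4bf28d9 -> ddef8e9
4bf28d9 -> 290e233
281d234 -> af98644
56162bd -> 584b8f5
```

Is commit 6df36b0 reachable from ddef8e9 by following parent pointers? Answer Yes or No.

Ancestors of ddef8e9: {5f76162, 5f9d010, ddef8e9}.
6df36b0 is not in that set, so it is not an ancestor of ddef8e9.

No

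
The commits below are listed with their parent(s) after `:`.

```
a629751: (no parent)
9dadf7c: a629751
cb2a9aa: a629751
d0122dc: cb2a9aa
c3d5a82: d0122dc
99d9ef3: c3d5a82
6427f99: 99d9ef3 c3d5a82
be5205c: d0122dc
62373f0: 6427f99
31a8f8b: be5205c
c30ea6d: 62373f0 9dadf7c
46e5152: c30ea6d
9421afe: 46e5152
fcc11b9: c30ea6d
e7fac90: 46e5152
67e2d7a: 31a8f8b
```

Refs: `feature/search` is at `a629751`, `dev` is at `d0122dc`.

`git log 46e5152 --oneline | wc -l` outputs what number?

Walking parent pointers from 46e5152: reachable set = {46e5152, 62373f0, 6427f99, 99d9ef3, 9dadf7c, a629751, c30ea6d, c3d5a82, cb2a9aa, d0122dc}.
That is 10 commits.

10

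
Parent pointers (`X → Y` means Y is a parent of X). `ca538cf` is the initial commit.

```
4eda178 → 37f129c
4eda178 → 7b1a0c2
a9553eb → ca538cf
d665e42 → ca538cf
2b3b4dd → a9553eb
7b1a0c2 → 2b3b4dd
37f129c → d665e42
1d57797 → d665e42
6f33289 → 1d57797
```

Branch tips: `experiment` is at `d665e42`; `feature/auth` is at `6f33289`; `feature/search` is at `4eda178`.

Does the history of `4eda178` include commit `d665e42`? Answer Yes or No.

Ancestors of 4eda178 (commits reachable by following parents): {2b3b4dd, 37f129c, 4eda178, 7b1a0c2, a9553eb, ca538cf, d665e42}.
d665e42 is in that set, so it is an ancestor of 4eda178.

Yes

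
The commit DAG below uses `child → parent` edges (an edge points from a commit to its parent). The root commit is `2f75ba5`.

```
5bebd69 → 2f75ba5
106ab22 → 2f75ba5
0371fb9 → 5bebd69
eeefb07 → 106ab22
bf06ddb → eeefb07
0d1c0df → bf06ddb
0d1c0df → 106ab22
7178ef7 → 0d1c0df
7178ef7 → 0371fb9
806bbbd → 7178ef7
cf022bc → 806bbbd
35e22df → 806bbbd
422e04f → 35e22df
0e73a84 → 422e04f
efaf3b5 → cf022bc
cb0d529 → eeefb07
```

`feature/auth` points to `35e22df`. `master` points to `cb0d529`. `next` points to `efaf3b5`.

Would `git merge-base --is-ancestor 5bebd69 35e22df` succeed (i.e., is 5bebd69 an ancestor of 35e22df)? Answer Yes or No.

Yes

Ancestors of 35e22df (commits reachable by following parents): {0371fb9, 0d1c0df, 106ab22, 2f75ba5, 35e22df, 5bebd69, 7178ef7, 806bbbd, bf06ddb, eeefb07}.
5bebd69 is in that set, so it is an ancestor of 35e22df.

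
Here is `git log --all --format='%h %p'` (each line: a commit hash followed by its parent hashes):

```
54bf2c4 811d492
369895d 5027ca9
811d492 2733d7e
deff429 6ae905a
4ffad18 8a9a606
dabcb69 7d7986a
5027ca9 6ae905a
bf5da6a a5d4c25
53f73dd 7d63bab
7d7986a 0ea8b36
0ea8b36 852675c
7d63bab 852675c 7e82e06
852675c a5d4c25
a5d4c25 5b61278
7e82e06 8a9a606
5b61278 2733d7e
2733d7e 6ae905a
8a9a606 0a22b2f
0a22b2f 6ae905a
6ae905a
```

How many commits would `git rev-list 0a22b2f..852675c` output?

Reachable from 852675c: {2733d7e, 5b61278, 6ae905a, 852675c, a5d4c25}.
Reachable from 0a22b2f: {0a22b2f, 6ae905a}.
In 852675c's history but not 0a22b2f's: {2733d7e, 5b61278, 852675c, a5d4c25} — 4 commits.

4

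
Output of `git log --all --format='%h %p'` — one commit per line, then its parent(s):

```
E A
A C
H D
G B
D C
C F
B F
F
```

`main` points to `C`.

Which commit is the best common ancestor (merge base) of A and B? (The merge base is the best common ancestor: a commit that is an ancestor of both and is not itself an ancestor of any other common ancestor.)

Ancestors of A: {A, C, F}.
Ancestors of B: {B, F}.
Common ancestors: {F}.
The only common ancestor is F, so it is the merge base.

F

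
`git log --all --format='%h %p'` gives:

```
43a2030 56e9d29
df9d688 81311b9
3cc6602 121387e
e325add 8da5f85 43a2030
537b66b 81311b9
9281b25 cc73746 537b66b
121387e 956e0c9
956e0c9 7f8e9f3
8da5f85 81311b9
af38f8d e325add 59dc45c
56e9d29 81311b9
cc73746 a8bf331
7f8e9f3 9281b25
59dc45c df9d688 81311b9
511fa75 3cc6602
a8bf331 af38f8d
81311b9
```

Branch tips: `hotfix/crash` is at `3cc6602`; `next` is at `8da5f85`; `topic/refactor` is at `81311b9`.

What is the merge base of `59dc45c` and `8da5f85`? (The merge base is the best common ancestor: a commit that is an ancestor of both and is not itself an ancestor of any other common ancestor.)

81311b9

Ancestors of 59dc45c: {59dc45c, 81311b9, df9d688}.
Ancestors of 8da5f85: {81311b9, 8da5f85}.
Common ancestors: {81311b9}.
The only common ancestor is 81311b9, so it is the merge base.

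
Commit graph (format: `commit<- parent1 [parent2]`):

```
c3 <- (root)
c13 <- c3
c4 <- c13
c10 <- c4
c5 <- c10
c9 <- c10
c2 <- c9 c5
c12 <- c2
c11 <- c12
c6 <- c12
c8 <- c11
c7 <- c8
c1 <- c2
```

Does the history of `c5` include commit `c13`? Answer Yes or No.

Ancestors of c5 (commits reachable by following parents): {c10, c13, c3, c4, c5}.
c13 is in that set, so it is an ancestor of c5.

Yes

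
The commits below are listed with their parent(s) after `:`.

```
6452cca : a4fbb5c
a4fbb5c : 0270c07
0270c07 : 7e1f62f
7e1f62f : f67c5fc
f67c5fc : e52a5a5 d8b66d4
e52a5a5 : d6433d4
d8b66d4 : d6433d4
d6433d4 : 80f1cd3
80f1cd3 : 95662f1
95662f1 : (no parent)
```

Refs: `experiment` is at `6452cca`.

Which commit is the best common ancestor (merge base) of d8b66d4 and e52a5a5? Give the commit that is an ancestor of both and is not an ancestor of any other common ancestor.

d6433d4

Ancestors of d8b66d4: {80f1cd3, 95662f1, d6433d4, d8b66d4}.
Ancestors of e52a5a5: {80f1cd3, 95662f1, d6433d4, e52a5a5}.
Common ancestors: {80f1cd3, 95662f1, d6433d4}.
Among these, d6433d4 is not an ancestor of any other common ancestor — it is the merge base.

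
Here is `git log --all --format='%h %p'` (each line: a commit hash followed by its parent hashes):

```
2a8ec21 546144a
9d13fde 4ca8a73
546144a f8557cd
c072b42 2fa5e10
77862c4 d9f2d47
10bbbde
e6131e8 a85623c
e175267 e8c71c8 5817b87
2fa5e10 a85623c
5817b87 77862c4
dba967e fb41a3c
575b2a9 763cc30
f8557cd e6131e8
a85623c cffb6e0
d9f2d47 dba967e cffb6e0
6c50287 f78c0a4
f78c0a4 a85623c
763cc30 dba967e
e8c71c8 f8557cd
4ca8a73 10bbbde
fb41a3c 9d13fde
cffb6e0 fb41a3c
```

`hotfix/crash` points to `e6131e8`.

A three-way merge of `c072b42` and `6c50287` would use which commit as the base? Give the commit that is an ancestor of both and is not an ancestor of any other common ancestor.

Ancestors of c072b42: {10bbbde, 2fa5e10, 4ca8a73, 9d13fde, a85623c, c072b42, cffb6e0, fb41a3c}.
Ancestors of 6c50287: {10bbbde, 4ca8a73, 6c50287, 9d13fde, a85623c, cffb6e0, f78c0a4, fb41a3c}.
Common ancestors: {10bbbde, 4ca8a73, 9d13fde, a85623c, cffb6e0, fb41a3c}.
Among these, a85623c is not an ancestor of any other common ancestor — it is the merge base.

a85623c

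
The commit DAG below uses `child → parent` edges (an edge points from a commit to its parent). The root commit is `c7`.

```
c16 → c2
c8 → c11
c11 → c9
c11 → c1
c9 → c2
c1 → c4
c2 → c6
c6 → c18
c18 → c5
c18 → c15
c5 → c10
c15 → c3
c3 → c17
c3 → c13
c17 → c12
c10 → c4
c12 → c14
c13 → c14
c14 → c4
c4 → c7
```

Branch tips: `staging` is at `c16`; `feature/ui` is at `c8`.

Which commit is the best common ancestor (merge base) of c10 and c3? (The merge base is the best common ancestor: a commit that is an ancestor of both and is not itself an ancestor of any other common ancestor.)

Ancestors of c10: {c10, c4, c7}.
Ancestors of c3: {c12, c13, c14, c17, c3, c4, c7}.
Common ancestors: {c4, c7}.
Among these, c4 is not an ancestor of any other common ancestor — it is the merge base.

c4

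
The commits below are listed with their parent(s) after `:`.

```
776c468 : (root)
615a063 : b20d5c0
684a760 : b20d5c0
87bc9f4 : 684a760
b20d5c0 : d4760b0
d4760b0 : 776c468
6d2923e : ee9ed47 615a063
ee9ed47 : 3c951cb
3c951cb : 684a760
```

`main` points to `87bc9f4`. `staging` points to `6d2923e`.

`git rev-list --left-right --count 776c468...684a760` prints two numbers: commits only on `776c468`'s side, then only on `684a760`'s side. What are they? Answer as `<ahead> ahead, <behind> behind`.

Reachable from 776c468: {776c468}.
Reachable from 684a760: {684a760, 776c468, b20d5c0, d4760b0}.
Only in 776c468's history (ahead): {} — 0.
Only in 684a760's history (behind): {684a760, b20d5c0, d4760b0} — 3.

0 ahead, 3 behind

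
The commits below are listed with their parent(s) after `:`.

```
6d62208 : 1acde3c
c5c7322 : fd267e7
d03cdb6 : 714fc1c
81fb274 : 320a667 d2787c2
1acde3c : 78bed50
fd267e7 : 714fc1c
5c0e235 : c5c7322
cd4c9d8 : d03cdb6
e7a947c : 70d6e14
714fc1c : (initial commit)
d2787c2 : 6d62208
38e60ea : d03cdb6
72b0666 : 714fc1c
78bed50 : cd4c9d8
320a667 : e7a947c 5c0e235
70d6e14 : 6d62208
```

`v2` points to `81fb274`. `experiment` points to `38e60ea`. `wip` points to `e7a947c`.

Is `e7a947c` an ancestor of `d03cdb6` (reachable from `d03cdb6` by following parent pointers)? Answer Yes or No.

Ancestors of d03cdb6: {714fc1c, d03cdb6}.
e7a947c is not in that set, so it is not an ancestor of d03cdb6.

No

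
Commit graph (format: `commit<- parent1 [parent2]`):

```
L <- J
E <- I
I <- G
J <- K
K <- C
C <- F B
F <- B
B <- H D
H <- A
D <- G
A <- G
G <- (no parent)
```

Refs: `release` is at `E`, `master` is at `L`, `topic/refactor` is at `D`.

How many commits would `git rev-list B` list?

Walking parent pointers from B: reachable set = {A, B, D, G, H}.
That is 5 commits.

5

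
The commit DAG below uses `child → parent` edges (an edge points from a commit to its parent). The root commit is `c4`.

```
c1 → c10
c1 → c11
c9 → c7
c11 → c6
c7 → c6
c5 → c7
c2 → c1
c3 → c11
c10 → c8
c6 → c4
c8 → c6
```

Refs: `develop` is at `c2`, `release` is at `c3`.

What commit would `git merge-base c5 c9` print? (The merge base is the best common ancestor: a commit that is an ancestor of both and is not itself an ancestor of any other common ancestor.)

c7

Ancestors of c5: {c4, c5, c6, c7}.
Ancestors of c9: {c4, c6, c7, c9}.
Common ancestors: {c4, c6, c7}.
Among these, c7 is not an ancestor of any other common ancestor — it is the merge base.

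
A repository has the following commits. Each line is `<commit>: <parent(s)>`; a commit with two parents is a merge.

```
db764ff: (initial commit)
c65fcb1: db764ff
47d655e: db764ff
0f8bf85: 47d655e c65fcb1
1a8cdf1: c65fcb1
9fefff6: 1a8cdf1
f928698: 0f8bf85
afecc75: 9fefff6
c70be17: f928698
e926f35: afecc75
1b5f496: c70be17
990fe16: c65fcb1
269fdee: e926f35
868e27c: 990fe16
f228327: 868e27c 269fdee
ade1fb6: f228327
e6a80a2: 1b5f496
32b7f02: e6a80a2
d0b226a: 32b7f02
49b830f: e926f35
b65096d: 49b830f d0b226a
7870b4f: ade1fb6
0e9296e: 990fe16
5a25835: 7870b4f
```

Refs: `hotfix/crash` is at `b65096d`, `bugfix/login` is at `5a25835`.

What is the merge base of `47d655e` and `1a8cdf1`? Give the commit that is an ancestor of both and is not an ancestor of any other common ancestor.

db764ff

Ancestors of 47d655e: {47d655e, db764ff}.
Ancestors of 1a8cdf1: {1a8cdf1, c65fcb1, db764ff}.
Common ancestors: {db764ff}.
The only common ancestor is db764ff, so it is the merge base.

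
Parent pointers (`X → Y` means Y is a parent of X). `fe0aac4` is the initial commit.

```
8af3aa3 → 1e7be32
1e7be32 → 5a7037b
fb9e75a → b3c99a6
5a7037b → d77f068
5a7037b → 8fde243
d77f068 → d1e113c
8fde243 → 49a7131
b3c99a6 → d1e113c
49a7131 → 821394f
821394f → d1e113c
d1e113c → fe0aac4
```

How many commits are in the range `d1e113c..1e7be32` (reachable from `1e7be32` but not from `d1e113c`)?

Reachable from 1e7be32: {1e7be32, 49a7131, 5a7037b, 821394f, 8fde243, d1e113c, d77f068, fe0aac4}.
Reachable from d1e113c: {d1e113c, fe0aac4}.
In 1e7be32's history but not d1e113c's: {1e7be32, 49a7131, 5a7037b, 821394f, 8fde243, d77f068} — 6 commits.

6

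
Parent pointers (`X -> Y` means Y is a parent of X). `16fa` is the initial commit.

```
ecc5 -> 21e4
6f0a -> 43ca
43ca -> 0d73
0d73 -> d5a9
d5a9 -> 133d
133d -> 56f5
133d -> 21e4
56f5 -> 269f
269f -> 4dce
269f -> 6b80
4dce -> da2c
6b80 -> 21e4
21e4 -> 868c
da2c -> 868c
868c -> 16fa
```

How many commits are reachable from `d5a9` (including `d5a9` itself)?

10

Walking parent pointers from d5a9: reachable set = {133d, 16fa, 21e4, 269f, 4dce, 56f5, 6b80, 868c, d5a9, da2c}.
That is 10 commits.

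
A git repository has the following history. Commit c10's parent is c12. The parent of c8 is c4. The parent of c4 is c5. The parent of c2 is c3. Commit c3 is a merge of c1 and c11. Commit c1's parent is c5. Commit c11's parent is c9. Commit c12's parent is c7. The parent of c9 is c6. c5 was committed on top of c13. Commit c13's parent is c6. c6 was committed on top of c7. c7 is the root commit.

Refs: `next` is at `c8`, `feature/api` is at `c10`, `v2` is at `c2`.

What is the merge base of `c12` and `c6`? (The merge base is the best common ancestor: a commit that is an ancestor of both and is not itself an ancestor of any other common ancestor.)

c7

Ancestors of c12: {c12, c7}.
Ancestors of c6: {c6, c7}.
Common ancestors: {c7}.
The only common ancestor is c7, so it is the merge base.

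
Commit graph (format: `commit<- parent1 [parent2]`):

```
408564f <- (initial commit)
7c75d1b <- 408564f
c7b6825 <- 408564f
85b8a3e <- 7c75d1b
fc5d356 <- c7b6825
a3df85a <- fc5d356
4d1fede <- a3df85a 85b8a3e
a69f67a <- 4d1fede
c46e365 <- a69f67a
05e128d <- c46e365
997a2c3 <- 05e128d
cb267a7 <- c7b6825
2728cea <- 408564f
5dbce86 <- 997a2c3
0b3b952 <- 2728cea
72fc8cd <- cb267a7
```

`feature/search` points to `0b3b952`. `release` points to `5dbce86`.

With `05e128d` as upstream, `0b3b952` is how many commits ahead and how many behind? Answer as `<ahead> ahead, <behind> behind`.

2 ahead, 9 behind

Reachable from 0b3b952: {0b3b952, 2728cea, 408564f}.
Reachable from 05e128d: {05e128d, 408564f, 4d1fede, 7c75d1b, 85b8a3e, a3df85a, a69f67a, c46e365, c7b6825, fc5d356}.
Only in 0b3b952's history (ahead): {0b3b952, 2728cea} — 2.
Only in 05e128d's history (behind): {05e128d, 4d1fede, 7c75d1b, 85b8a3e, a3df85a, a69f67a, c46e365, c7b6825, fc5d356} — 9.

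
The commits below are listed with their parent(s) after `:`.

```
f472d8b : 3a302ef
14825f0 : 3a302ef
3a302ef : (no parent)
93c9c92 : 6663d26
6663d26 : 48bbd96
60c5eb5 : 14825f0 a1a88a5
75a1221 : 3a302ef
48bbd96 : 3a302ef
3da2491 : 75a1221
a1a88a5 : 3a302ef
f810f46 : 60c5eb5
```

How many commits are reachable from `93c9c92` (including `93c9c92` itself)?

4

Walking parent pointers from 93c9c92: reachable set = {3a302ef, 48bbd96, 6663d26, 93c9c92}.
That is 4 commits.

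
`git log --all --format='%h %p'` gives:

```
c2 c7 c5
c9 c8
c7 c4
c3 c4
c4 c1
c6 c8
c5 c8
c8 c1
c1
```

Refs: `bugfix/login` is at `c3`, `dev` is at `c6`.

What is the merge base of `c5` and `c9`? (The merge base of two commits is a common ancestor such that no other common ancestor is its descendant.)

Ancestors of c5: {c1, c5, c8}.
Ancestors of c9: {c1, c8, c9}.
Common ancestors: {c1, c8}.
Among these, c8 is not an ancestor of any other common ancestor — it is the merge base.

c8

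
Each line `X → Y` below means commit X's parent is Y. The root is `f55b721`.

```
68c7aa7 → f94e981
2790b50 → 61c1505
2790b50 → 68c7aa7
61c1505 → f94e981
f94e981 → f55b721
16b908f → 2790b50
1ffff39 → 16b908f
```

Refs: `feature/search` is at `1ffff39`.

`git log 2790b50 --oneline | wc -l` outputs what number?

Walking parent pointers from 2790b50: reachable set = {2790b50, 61c1505, 68c7aa7, f55b721, f94e981}.
That is 5 commits.

5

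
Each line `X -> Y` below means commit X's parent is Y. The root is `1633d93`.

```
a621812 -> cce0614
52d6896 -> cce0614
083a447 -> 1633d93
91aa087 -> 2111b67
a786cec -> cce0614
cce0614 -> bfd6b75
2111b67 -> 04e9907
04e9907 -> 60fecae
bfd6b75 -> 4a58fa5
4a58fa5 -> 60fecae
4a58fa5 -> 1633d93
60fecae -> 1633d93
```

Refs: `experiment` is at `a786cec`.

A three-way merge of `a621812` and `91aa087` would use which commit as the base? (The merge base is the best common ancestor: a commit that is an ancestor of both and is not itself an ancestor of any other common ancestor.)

60fecae

Ancestors of a621812: {1633d93, 4a58fa5, 60fecae, a621812, bfd6b75, cce0614}.
Ancestors of 91aa087: {04e9907, 1633d93, 2111b67, 60fecae, 91aa087}.
Common ancestors: {1633d93, 60fecae}.
Among these, 60fecae is not an ancestor of any other common ancestor — it is the merge base.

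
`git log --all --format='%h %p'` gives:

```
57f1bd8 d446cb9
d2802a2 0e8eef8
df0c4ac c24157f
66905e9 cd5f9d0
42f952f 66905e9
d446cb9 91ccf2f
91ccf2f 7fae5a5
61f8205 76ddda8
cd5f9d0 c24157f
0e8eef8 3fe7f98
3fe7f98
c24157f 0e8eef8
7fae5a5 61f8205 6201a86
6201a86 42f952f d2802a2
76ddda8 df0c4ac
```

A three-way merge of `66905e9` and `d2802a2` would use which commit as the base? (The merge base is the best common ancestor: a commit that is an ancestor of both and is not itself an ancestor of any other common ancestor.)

Ancestors of 66905e9: {0e8eef8, 3fe7f98, 66905e9, c24157f, cd5f9d0}.
Ancestors of d2802a2: {0e8eef8, 3fe7f98, d2802a2}.
Common ancestors: {0e8eef8, 3fe7f98}.
Among these, 0e8eef8 is not an ancestor of any other common ancestor — it is the merge base.

0e8eef8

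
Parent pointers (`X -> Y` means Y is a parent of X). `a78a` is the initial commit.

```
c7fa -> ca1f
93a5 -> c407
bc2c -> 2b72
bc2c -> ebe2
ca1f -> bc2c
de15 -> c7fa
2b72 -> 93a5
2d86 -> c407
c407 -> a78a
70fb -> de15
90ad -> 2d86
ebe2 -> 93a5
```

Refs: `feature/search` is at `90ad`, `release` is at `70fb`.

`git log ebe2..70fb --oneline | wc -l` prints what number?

Reachable from 70fb: {2b72, 70fb, 93a5, a78a, bc2c, c407, c7fa, ca1f, de15, ebe2}.
Reachable from ebe2: {93a5, a78a, c407, ebe2}.
In 70fb's history but not ebe2's: {2b72, 70fb, bc2c, c7fa, ca1f, de15} — 6 commits.

6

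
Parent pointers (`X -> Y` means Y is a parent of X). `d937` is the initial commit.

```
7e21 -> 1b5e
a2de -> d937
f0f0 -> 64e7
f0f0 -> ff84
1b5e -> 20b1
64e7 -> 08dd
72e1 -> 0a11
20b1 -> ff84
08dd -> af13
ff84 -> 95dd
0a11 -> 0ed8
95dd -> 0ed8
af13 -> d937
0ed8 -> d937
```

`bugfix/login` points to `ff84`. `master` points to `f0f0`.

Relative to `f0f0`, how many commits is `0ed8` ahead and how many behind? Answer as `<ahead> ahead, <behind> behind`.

Reachable from 0ed8: {0ed8, d937}.
Reachable from f0f0: {08dd, 0ed8, 64e7, 95dd, af13, d937, f0f0, ff84}.
Only in 0ed8's history (ahead): {} — 0.
Only in f0f0's history (behind): {08dd, 64e7, 95dd, af13, f0f0, ff84} — 6.

0 ahead, 6 behind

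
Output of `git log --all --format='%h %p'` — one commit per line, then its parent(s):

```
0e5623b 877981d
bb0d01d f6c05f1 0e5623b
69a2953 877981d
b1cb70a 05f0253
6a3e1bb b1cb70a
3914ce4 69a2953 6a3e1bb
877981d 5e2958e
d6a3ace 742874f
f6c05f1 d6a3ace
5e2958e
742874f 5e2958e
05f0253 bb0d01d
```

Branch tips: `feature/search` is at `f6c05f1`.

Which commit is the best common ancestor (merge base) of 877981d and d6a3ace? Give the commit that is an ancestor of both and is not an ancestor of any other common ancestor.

5e2958e

Ancestors of 877981d: {5e2958e, 877981d}.
Ancestors of d6a3ace: {5e2958e, 742874f, d6a3ace}.
Common ancestors: {5e2958e}.
The only common ancestor is 5e2958e, so it is the merge base.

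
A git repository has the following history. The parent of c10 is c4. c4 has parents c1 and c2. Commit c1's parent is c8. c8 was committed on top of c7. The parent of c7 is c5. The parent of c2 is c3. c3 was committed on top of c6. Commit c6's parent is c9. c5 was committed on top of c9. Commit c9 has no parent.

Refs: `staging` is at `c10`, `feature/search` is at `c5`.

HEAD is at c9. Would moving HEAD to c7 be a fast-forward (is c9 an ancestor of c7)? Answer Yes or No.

A fast-forward from c9 to c7 is possible iff c9 is an ancestor of c7.
Ancestors of c7: {c5, c7, c9}.
c9 is among them, so fast-forward is possible.

Yes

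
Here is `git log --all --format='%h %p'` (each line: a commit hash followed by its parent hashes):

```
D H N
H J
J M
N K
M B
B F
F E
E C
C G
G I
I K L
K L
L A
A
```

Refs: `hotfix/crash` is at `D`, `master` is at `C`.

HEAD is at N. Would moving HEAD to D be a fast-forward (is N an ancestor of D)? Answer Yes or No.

Yes

A fast-forward from N to D is possible iff N is an ancestor of D.
Ancestors of D: {A, B, C, D, E, F, G, H, I, J, K, L, M, N}.
N is among them, so fast-forward is possible.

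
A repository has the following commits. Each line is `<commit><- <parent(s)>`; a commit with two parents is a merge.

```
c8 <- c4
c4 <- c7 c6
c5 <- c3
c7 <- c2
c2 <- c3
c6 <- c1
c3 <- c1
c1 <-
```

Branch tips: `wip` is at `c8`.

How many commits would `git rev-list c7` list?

4

Walking parent pointers from c7: reachable set = {c1, c2, c3, c7}.
That is 4 commits.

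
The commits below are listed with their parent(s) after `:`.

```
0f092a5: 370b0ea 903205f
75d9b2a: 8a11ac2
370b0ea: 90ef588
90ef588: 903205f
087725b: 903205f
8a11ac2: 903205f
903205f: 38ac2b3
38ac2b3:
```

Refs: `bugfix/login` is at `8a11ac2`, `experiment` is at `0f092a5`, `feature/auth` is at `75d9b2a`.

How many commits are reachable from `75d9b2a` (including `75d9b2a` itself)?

4

Walking parent pointers from 75d9b2a: reachable set = {38ac2b3, 75d9b2a, 8a11ac2, 903205f}.
That is 4 commits.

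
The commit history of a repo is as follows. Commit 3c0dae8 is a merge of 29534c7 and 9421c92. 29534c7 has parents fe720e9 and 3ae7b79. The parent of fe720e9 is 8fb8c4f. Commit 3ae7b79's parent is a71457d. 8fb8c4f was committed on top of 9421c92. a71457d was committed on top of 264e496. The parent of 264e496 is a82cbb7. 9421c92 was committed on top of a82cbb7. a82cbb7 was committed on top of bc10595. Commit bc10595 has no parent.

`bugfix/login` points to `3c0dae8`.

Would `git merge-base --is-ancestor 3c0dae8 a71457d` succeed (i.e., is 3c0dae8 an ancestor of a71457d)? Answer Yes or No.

Ancestors of a71457d: {264e496, a71457d, a82cbb7, bc10595}.
3c0dae8 is not in that set, so it is not an ancestor of a71457d.

No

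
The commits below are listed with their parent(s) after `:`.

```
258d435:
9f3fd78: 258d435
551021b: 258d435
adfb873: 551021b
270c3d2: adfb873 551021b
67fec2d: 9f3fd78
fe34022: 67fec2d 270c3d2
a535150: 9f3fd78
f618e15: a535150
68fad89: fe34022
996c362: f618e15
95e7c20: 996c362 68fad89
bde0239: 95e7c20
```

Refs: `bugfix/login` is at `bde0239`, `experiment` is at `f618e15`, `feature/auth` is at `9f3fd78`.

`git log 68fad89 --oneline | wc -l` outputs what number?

8

Walking parent pointers from 68fad89: reachable set = {258d435, 270c3d2, 551021b, 67fec2d, 68fad89, 9f3fd78, adfb873, fe34022}.
That is 8 commits.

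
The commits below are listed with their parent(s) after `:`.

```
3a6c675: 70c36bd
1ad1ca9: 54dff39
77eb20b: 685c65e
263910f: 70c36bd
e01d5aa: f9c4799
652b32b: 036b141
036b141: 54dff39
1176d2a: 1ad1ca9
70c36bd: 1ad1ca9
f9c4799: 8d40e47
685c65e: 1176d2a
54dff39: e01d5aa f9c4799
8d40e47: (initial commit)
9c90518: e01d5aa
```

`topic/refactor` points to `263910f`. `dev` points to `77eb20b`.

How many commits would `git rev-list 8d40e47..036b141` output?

Reachable from 036b141: {036b141, 54dff39, 8d40e47, e01d5aa, f9c4799}.
Reachable from 8d40e47: {8d40e47}.
In 036b141's history but not 8d40e47's: {036b141, 54dff39, e01d5aa, f9c4799} — 4 commits.

4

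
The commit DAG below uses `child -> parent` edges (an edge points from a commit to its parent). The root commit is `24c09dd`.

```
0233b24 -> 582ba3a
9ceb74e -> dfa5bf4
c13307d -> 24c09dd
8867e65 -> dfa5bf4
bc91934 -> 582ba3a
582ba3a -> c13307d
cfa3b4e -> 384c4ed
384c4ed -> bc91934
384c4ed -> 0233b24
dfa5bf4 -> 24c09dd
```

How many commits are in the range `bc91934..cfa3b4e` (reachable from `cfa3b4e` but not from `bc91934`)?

3

Reachable from cfa3b4e: {0233b24, 24c09dd, 384c4ed, 582ba3a, bc91934, c13307d, cfa3b4e}.
Reachable from bc91934: {24c09dd, 582ba3a, bc91934, c13307d}.
In cfa3b4e's history but not bc91934's: {0233b24, 384c4ed, cfa3b4e} — 3 commits.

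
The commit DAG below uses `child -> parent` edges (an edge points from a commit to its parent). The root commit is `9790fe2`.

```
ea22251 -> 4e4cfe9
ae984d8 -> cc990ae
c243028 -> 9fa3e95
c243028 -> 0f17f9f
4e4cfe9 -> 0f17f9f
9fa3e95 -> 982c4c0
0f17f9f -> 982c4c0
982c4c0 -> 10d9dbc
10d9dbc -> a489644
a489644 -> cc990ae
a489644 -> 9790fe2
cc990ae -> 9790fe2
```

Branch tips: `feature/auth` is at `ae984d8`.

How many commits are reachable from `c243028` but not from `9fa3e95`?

Reachable from c243028: {0f17f9f, 10d9dbc, 9790fe2, 982c4c0, 9fa3e95, a489644, c243028, cc990ae}.
Reachable from 9fa3e95: {10d9dbc, 9790fe2, 982c4c0, 9fa3e95, a489644, cc990ae}.
In c243028's history but not 9fa3e95's: {0f17f9f, c243028} — 2 commits.

2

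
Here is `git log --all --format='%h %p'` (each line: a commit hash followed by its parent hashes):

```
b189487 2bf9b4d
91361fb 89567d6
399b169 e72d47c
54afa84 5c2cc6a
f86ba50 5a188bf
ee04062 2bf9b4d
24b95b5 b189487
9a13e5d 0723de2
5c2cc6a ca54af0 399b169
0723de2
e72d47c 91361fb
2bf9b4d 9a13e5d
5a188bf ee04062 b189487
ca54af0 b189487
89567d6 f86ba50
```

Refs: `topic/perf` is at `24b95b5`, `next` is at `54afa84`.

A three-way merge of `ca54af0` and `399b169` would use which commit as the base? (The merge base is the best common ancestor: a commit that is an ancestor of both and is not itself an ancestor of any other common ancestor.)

Ancestors of ca54af0: {0723de2, 2bf9b4d, 9a13e5d, b189487, ca54af0}.
Ancestors of 399b169: {0723de2, 2bf9b4d, 399b169, 5a188bf, 89567d6, 91361fb, 9a13e5d, b189487, e72d47c, ee04062, f86ba50}.
Common ancestors: {0723de2, 2bf9b4d, 9a13e5d, b189487}.
Among these, b189487 is not an ancestor of any other common ancestor — it is the merge base.

b189487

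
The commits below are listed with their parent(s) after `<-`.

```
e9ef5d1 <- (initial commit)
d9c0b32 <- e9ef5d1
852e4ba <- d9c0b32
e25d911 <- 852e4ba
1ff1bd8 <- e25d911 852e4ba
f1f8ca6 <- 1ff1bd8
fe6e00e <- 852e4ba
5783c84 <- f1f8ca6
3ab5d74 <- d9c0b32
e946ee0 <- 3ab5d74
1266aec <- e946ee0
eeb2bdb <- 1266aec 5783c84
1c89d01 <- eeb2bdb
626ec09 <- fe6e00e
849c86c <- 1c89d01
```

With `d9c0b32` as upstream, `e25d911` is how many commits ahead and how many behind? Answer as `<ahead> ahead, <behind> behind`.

2 ahead, 0 behind

Reachable from e25d911: {852e4ba, d9c0b32, e25d911, e9ef5d1}.
Reachable from d9c0b32: {d9c0b32, e9ef5d1}.
Only in e25d911's history (ahead): {852e4ba, e25d911} — 2.
Only in d9c0b32's history (behind): {} — 0.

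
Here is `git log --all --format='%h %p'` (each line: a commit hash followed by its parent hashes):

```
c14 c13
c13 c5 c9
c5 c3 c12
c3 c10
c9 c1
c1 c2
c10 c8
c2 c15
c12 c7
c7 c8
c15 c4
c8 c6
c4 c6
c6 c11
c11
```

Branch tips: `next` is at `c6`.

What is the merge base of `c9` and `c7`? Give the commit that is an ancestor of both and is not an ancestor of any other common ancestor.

c6

Ancestors of c9: {c1, c11, c15, c2, c4, c6, c9}.
Ancestors of c7: {c11, c6, c7, c8}.
Common ancestors: {c11, c6}.
Among these, c6 is not an ancestor of any other common ancestor — it is the merge base.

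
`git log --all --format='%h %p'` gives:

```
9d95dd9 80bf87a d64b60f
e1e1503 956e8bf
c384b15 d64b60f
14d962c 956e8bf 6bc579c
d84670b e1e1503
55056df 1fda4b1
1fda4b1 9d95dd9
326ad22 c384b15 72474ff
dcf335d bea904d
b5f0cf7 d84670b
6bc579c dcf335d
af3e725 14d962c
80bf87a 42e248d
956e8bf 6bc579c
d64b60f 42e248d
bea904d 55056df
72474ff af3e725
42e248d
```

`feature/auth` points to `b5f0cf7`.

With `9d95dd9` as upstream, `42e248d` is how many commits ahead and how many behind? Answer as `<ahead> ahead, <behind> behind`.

0 ahead, 3 behind

Reachable from 42e248d: {42e248d}.
Reachable from 9d95dd9: {42e248d, 80bf87a, 9d95dd9, d64b60f}.
Only in 42e248d's history (ahead): {} — 0.
Only in 9d95dd9's history (behind): {80bf87a, 9d95dd9, d64b60f} — 3.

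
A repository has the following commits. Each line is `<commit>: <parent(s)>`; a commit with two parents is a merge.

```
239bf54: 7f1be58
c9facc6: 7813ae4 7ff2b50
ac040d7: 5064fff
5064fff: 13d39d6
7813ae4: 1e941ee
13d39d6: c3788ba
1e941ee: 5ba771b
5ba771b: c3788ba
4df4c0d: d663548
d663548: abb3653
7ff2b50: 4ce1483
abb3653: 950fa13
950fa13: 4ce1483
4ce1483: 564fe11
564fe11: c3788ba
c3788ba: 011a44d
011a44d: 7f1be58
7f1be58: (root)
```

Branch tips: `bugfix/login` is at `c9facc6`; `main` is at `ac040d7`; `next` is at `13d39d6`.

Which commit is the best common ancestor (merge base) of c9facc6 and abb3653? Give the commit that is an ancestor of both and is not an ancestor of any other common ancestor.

Ancestors of c9facc6: {011a44d, 1e941ee, 4ce1483, 564fe11, 5ba771b, 7813ae4, 7f1be58, 7ff2b50, c3788ba, c9facc6}.
Ancestors of abb3653: {011a44d, 4ce1483, 564fe11, 7f1be58, 950fa13, abb3653, c3788ba}.
Common ancestors: {011a44d, 4ce1483, 564fe11, 7f1be58, c3788ba}.
Among these, 4ce1483 is not an ancestor of any other common ancestor — it is the merge base.

4ce1483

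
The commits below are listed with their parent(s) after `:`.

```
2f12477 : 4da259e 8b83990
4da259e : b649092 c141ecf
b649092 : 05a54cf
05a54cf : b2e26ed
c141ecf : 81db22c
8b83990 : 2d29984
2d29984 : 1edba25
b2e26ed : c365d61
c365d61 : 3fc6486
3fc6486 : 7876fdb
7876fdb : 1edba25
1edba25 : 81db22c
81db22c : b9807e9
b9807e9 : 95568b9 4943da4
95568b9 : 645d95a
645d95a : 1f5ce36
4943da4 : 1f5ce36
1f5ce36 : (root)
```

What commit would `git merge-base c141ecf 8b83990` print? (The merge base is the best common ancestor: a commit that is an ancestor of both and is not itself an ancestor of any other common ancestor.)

81db22c

Ancestors of c141ecf: {1f5ce36, 4943da4, 645d95a, 81db22c, 95568b9, b9807e9, c141ecf}.
Ancestors of 8b83990: {1edba25, 1f5ce36, 2d29984, 4943da4, 645d95a, 81db22c, 8b83990, 95568b9, b9807e9}.
Common ancestors: {1f5ce36, 4943da4, 645d95a, 81db22c, 95568b9, b9807e9}.
Among these, 81db22c is not an ancestor of any other common ancestor — it is the merge base.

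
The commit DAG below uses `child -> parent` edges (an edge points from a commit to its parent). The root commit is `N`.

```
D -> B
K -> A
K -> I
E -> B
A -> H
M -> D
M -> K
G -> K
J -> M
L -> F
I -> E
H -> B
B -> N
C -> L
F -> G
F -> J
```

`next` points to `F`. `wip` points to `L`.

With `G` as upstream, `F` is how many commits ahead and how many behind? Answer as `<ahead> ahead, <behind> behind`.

4 ahead, 0 behind

Reachable from F: {A, B, D, E, F, G, H, I, J, K, M, N}.
Reachable from G: {A, B, E, G, H, I, K, N}.
Only in F's history (ahead): {D, F, J, M} — 4.
Only in G's history (behind): {} — 0.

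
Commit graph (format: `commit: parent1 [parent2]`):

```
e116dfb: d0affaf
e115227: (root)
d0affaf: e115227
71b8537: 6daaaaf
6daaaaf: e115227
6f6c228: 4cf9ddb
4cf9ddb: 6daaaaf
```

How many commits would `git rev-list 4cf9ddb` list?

3

Walking parent pointers from 4cf9ddb: reachable set = {4cf9ddb, 6daaaaf, e115227}.
That is 3 commits.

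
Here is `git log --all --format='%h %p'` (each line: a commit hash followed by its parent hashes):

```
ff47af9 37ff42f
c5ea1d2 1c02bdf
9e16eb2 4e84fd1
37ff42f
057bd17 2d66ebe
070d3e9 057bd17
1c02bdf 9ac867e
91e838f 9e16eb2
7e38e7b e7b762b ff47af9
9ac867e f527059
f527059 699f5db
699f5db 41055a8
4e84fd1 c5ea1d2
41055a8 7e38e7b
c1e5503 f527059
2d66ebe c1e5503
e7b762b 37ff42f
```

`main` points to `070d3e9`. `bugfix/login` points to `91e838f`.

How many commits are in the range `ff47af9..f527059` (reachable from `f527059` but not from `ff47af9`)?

Reachable from f527059: {37ff42f, 41055a8, 699f5db, 7e38e7b, e7b762b, f527059, ff47af9}.
Reachable from ff47af9: {37ff42f, ff47af9}.
In f527059's history but not ff47af9's: {41055a8, 699f5db, 7e38e7b, e7b762b, f527059} — 5 commits.

5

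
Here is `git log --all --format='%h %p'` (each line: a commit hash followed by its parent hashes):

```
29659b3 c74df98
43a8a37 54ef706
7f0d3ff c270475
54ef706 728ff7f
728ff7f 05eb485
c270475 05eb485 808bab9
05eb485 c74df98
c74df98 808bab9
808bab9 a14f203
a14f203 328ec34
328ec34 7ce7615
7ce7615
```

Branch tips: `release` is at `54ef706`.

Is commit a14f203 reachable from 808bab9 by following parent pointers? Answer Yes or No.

Yes

Ancestors of 808bab9 (commits reachable by following parents): {328ec34, 7ce7615, 808bab9, a14f203}.
a14f203 is in that set, so it is an ancestor of 808bab9.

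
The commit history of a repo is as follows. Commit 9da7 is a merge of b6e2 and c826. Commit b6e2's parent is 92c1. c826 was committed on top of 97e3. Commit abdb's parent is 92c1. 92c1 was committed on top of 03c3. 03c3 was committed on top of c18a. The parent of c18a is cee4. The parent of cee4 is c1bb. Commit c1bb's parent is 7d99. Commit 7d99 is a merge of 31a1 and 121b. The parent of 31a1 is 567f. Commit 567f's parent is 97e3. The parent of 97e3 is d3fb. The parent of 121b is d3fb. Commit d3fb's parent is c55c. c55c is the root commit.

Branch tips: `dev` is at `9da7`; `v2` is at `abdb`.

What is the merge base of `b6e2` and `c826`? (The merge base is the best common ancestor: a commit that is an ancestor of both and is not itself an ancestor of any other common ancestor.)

Ancestors of b6e2: {03c3, 121b, 31a1, 567f, 7d99, 92c1, 97e3, b6e2, c18a, c1bb, c55c, cee4, d3fb}.
Ancestors of c826: {97e3, c55c, c826, d3fb}.
Common ancestors: {97e3, c55c, d3fb}.
Among these, 97e3 is not an ancestor of any other common ancestor — it is the merge base.

97e3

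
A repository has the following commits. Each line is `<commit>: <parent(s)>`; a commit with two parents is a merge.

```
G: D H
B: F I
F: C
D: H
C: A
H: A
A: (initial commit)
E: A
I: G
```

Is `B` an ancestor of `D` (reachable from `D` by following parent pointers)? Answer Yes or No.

No

Ancestors of D: {A, D, H}.
B is not in that set, so it is not an ancestor of D.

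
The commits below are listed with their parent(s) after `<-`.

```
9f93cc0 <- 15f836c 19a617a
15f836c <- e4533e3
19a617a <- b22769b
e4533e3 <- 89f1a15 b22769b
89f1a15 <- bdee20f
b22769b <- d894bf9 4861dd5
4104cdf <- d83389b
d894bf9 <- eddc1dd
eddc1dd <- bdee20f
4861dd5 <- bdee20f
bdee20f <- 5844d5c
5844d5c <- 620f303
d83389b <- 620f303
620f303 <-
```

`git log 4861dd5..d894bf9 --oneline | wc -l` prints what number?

2

Reachable from d894bf9: {5844d5c, 620f303, bdee20f, d894bf9, eddc1dd}.
Reachable from 4861dd5: {4861dd5, 5844d5c, 620f303, bdee20f}.
In d894bf9's history but not 4861dd5's: {d894bf9, eddc1dd} — 2 commits.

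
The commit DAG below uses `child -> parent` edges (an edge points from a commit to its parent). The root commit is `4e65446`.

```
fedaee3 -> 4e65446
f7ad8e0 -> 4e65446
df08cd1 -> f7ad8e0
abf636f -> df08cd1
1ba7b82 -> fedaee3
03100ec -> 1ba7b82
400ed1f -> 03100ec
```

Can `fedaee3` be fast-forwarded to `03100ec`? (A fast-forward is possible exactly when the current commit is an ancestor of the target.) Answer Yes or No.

A fast-forward from fedaee3 to 03100ec is possible iff fedaee3 is an ancestor of 03100ec.
Ancestors of 03100ec: {03100ec, 1ba7b82, 4e65446, fedaee3}.
fedaee3 is among them, so fast-forward is possible.

Yes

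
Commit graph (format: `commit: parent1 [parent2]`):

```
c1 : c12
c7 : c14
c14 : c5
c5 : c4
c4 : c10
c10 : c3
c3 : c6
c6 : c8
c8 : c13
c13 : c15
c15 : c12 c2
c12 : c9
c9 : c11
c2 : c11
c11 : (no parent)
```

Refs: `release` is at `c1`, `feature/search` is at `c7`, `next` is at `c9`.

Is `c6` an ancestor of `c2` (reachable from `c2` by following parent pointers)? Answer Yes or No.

Ancestors of c2: {c11, c2}.
c6 is not in that set, so it is not an ancestor of c2.

No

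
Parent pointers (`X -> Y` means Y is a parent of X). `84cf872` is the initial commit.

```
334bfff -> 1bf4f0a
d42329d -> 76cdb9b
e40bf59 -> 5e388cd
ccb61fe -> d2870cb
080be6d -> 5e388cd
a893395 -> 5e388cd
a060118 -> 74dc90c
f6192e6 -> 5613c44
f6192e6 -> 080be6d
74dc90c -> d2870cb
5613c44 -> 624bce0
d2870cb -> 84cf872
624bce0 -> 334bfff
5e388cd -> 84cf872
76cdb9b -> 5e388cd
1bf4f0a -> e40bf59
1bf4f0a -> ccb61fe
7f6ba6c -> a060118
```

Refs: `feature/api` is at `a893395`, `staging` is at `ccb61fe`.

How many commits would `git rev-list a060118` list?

4

Walking parent pointers from a060118: reachable set = {74dc90c, 84cf872, a060118, d2870cb}.
That is 4 commits.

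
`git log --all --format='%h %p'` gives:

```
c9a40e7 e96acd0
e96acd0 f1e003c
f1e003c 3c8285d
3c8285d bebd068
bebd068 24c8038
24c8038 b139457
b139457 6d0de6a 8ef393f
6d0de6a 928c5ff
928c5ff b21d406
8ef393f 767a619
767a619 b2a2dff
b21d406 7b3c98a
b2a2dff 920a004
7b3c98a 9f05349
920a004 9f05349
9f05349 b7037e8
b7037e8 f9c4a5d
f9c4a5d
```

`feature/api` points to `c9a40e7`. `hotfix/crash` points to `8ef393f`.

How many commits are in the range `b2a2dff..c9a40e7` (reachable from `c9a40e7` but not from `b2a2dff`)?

Reachable from c9a40e7: {24c8038, 3c8285d, 6d0de6a, 767a619, 7b3c98a, 8ef393f, 920a004, 928c5ff, 9f05349, b139457, b21d406, b2a2dff, b7037e8, bebd068, c9a40e7, e96acd0, f1e003c, f9c4a5d}.
Reachable from b2a2dff: {920a004, 9f05349, b2a2dff, b7037e8, f9c4a5d}.
In c9a40e7's history but not b2a2dff's: {24c8038, 3c8285d, 6d0de6a, 767a619, 7b3c98a, 8ef393f, 928c5ff, b139457, b21d406, bebd068, c9a40e7, e96acd0, f1e003c} — 13 commits.

13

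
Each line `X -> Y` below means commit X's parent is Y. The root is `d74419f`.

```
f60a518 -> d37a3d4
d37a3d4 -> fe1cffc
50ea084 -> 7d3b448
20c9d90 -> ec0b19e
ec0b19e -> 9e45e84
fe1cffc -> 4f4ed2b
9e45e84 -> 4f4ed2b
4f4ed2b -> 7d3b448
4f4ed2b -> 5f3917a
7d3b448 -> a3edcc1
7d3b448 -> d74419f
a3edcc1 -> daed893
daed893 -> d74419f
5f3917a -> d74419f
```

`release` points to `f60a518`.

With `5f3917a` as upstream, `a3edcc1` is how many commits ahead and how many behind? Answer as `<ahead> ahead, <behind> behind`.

Reachable from a3edcc1: {a3edcc1, d74419f, daed893}.
Reachable from 5f3917a: {5f3917a, d74419f}.
Only in a3edcc1's history (ahead): {a3edcc1, daed893} — 2.
Only in 5f3917a's history (behind): {5f3917a} — 1.

2 ahead, 1 behind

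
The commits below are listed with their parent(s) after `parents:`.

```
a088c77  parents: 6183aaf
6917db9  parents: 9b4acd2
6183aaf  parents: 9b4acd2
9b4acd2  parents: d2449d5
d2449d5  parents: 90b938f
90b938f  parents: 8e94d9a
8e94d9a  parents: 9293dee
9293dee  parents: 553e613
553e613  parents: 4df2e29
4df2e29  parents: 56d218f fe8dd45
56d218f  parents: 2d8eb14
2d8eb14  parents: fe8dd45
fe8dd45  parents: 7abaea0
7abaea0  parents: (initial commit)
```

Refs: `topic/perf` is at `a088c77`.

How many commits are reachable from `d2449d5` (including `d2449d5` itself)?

10

Walking parent pointers from d2449d5: reachable set = {2d8eb14, 4df2e29, 553e613, 56d218f, 7abaea0, 8e94d9a, 90b938f, 9293dee, d2449d5, fe8dd45}.
That is 10 commits.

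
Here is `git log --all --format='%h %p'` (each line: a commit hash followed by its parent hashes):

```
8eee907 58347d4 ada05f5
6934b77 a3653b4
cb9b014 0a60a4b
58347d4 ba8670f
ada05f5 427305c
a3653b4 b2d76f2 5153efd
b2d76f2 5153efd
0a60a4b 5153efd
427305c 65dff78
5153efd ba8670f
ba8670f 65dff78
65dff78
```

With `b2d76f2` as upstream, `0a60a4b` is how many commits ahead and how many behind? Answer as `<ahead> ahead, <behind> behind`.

Reachable from 0a60a4b: {0a60a4b, 5153efd, 65dff78, ba8670f}.
Reachable from b2d76f2: {5153efd, 65dff78, b2d76f2, ba8670f}.
Only in 0a60a4b's history (ahead): {0a60a4b} — 1.
Only in b2d76f2's history (behind): {b2d76f2} — 1.

1 ahead, 1 behind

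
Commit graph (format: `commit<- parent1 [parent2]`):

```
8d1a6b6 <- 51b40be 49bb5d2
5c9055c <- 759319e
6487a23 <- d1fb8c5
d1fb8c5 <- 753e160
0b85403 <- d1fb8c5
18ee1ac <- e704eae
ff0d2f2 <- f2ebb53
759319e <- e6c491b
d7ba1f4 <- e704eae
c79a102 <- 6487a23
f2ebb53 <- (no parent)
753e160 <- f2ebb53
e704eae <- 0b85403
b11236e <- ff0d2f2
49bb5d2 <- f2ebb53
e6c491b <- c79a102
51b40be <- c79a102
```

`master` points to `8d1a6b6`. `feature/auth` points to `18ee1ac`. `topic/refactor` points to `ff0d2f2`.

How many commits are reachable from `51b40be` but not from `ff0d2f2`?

Reachable from 51b40be: {51b40be, 6487a23, 753e160, c79a102, d1fb8c5, f2ebb53}.
Reachable from ff0d2f2: {f2ebb53, ff0d2f2}.
In 51b40be's history but not ff0d2f2's: {51b40be, 6487a23, 753e160, c79a102, d1fb8c5} — 5 commits.

5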